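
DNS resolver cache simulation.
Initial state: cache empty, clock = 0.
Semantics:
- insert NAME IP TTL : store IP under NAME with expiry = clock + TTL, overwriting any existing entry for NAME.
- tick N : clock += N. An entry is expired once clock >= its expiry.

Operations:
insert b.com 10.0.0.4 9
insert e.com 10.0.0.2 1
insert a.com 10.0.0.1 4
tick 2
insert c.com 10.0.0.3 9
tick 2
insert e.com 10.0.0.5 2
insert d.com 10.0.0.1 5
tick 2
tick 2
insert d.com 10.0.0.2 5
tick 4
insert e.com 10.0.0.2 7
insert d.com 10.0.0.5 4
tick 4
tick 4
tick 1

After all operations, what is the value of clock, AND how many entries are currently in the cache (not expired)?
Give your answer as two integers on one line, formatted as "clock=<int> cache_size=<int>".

Answer: clock=21 cache_size=0

Derivation:
Op 1: insert b.com -> 10.0.0.4 (expiry=0+9=9). clock=0
Op 2: insert e.com -> 10.0.0.2 (expiry=0+1=1). clock=0
Op 3: insert a.com -> 10.0.0.1 (expiry=0+4=4). clock=0
Op 4: tick 2 -> clock=2. purged={e.com}
Op 5: insert c.com -> 10.0.0.3 (expiry=2+9=11). clock=2
Op 6: tick 2 -> clock=4. purged={a.com}
Op 7: insert e.com -> 10.0.0.5 (expiry=4+2=6). clock=4
Op 8: insert d.com -> 10.0.0.1 (expiry=4+5=9). clock=4
Op 9: tick 2 -> clock=6. purged={e.com}
Op 10: tick 2 -> clock=8.
Op 11: insert d.com -> 10.0.0.2 (expiry=8+5=13). clock=8
Op 12: tick 4 -> clock=12. purged={b.com,c.com}
Op 13: insert e.com -> 10.0.0.2 (expiry=12+7=19). clock=12
Op 14: insert d.com -> 10.0.0.5 (expiry=12+4=16). clock=12
Op 15: tick 4 -> clock=16. purged={d.com}
Op 16: tick 4 -> clock=20. purged={e.com}
Op 17: tick 1 -> clock=21.
Final clock = 21
Final cache (unexpired): {} -> size=0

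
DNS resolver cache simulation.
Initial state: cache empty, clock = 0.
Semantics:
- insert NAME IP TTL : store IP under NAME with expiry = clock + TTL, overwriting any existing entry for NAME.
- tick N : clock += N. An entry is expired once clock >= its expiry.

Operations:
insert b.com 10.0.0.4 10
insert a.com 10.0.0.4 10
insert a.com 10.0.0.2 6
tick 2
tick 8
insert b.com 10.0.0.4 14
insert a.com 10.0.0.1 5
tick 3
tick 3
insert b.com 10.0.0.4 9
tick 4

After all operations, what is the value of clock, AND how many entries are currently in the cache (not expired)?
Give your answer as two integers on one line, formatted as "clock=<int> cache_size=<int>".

Op 1: insert b.com -> 10.0.0.4 (expiry=0+10=10). clock=0
Op 2: insert a.com -> 10.0.0.4 (expiry=0+10=10). clock=0
Op 3: insert a.com -> 10.0.0.2 (expiry=0+6=6). clock=0
Op 4: tick 2 -> clock=2.
Op 5: tick 8 -> clock=10. purged={a.com,b.com}
Op 6: insert b.com -> 10.0.0.4 (expiry=10+14=24). clock=10
Op 7: insert a.com -> 10.0.0.1 (expiry=10+5=15). clock=10
Op 8: tick 3 -> clock=13.
Op 9: tick 3 -> clock=16. purged={a.com}
Op 10: insert b.com -> 10.0.0.4 (expiry=16+9=25). clock=16
Op 11: tick 4 -> clock=20.
Final clock = 20
Final cache (unexpired): {b.com} -> size=1

Answer: clock=20 cache_size=1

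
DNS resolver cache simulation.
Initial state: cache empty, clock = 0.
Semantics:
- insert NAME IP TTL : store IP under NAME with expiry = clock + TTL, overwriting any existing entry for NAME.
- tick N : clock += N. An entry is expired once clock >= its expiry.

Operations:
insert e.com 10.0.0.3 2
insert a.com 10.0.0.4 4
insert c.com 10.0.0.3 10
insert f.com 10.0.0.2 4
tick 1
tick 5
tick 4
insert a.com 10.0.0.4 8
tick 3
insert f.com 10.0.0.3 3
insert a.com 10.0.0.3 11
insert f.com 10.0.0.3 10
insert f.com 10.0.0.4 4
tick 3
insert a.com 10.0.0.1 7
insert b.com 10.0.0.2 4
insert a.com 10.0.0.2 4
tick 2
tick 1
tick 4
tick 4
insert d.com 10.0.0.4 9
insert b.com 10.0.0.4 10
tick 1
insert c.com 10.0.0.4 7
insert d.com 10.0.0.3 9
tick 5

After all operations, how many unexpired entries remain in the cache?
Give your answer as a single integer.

Answer: 3

Derivation:
Op 1: insert e.com -> 10.0.0.3 (expiry=0+2=2). clock=0
Op 2: insert a.com -> 10.0.0.4 (expiry=0+4=4). clock=0
Op 3: insert c.com -> 10.0.0.3 (expiry=0+10=10). clock=0
Op 4: insert f.com -> 10.0.0.2 (expiry=0+4=4). clock=0
Op 5: tick 1 -> clock=1.
Op 6: tick 5 -> clock=6. purged={a.com,e.com,f.com}
Op 7: tick 4 -> clock=10. purged={c.com}
Op 8: insert a.com -> 10.0.0.4 (expiry=10+8=18). clock=10
Op 9: tick 3 -> clock=13.
Op 10: insert f.com -> 10.0.0.3 (expiry=13+3=16). clock=13
Op 11: insert a.com -> 10.0.0.3 (expiry=13+11=24). clock=13
Op 12: insert f.com -> 10.0.0.3 (expiry=13+10=23). clock=13
Op 13: insert f.com -> 10.0.0.4 (expiry=13+4=17). clock=13
Op 14: tick 3 -> clock=16.
Op 15: insert a.com -> 10.0.0.1 (expiry=16+7=23). clock=16
Op 16: insert b.com -> 10.0.0.2 (expiry=16+4=20). clock=16
Op 17: insert a.com -> 10.0.0.2 (expiry=16+4=20). clock=16
Op 18: tick 2 -> clock=18. purged={f.com}
Op 19: tick 1 -> clock=19.
Op 20: tick 4 -> clock=23. purged={a.com,b.com}
Op 21: tick 4 -> clock=27.
Op 22: insert d.com -> 10.0.0.4 (expiry=27+9=36). clock=27
Op 23: insert b.com -> 10.0.0.4 (expiry=27+10=37). clock=27
Op 24: tick 1 -> clock=28.
Op 25: insert c.com -> 10.0.0.4 (expiry=28+7=35). clock=28
Op 26: insert d.com -> 10.0.0.3 (expiry=28+9=37). clock=28
Op 27: tick 5 -> clock=33.
Final cache (unexpired): {b.com,c.com,d.com} -> size=3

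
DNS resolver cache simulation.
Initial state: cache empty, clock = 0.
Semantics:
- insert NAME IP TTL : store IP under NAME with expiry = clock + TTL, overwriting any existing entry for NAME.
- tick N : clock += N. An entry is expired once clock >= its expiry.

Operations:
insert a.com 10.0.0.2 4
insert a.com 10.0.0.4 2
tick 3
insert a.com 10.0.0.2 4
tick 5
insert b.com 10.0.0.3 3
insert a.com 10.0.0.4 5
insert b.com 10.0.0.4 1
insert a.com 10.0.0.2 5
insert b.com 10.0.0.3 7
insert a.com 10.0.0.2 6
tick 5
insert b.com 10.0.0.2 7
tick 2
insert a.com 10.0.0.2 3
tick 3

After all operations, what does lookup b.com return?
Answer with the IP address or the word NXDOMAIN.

Answer: 10.0.0.2

Derivation:
Op 1: insert a.com -> 10.0.0.2 (expiry=0+4=4). clock=0
Op 2: insert a.com -> 10.0.0.4 (expiry=0+2=2). clock=0
Op 3: tick 3 -> clock=3. purged={a.com}
Op 4: insert a.com -> 10.0.0.2 (expiry=3+4=7). clock=3
Op 5: tick 5 -> clock=8. purged={a.com}
Op 6: insert b.com -> 10.0.0.3 (expiry=8+3=11). clock=8
Op 7: insert a.com -> 10.0.0.4 (expiry=8+5=13). clock=8
Op 8: insert b.com -> 10.0.0.4 (expiry=8+1=9). clock=8
Op 9: insert a.com -> 10.0.0.2 (expiry=8+5=13). clock=8
Op 10: insert b.com -> 10.0.0.3 (expiry=8+7=15). clock=8
Op 11: insert a.com -> 10.0.0.2 (expiry=8+6=14). clock=8
Op 12: tick 5 -> clock=13.
Op 13: insert b.com -> 10.0.0.2 (expiry=13+7=20). clock=13
Op 14: tick 2 -> clock=15. purged={a.com}
Op 15: insert a.com -> 10.0.0.2 (expiry=15+3=18). clock=15
Op 16: tick 3 -> clock=18. purged={a.com}
lookup b.com: present, ip=10.0.0.2 expiry=20 > clock=18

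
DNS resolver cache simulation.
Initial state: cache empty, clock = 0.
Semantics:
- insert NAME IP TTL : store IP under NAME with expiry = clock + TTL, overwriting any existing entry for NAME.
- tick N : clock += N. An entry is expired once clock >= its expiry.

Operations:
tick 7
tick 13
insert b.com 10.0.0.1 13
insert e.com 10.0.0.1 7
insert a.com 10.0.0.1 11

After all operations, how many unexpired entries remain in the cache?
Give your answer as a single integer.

Answer: 3

Derivation:
Op 1: tick 7 -> clock=7.
Op 2: tick 13 -> clock=20.
Op 3: insert b.com -> 10.0.0.1 (expiry=20+13=33). clock=20
Op 4: insert e.com -> 10.0.0.1 (expiry=20+7=27). clock=20
Op 5: insert a.com -> 10.0.0.1 (expiry=20+11=31). clock=20
Final cache (unexpired): {a.com,b.com,e.com} -> size=3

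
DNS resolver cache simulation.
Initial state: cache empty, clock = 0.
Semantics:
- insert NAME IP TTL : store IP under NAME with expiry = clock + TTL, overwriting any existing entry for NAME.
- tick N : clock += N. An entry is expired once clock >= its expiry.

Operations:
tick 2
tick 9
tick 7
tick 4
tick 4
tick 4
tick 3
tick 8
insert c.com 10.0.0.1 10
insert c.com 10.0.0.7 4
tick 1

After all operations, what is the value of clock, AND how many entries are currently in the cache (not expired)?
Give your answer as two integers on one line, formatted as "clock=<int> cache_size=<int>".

Answer: clock=42 cache_size=1

Derivation:
Op 1: tick 2 -> clock=2.
Op 2: tick 9 -> clock=11.
Op 3: tick 7 -> clock=18.
Op 4: tick 4 -> clock=22.
Op 5: tick 4 -> clock=26.
Op 6: tick 4 -> clock=30.
Op 7: tick 3 -> clock=33.
Op 8: tick 8 -> clock=41.
Op 9: insert c.com -> 10.0.0.1 (expiry=41+10=51). clock=41
Op 10: insert c.com -> 10.0.0.7 (expiry=41+4=45). clock=41
Op 11: tick 1 -> clock=42.
Final clock = 42
Final cache (unexpired): {c.com} -> size=1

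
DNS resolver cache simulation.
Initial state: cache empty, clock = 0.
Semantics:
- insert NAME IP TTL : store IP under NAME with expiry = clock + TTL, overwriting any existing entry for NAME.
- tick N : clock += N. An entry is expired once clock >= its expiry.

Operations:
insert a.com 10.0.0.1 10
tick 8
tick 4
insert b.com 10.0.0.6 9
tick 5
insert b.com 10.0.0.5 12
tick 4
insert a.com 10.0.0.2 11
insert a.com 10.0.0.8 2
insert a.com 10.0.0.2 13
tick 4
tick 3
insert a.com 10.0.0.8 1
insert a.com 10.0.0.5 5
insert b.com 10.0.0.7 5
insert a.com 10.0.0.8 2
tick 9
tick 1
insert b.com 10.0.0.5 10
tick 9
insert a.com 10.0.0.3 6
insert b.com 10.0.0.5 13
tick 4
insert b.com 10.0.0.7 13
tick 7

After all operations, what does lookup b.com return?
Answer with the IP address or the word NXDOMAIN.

Op 1: insert a.com -> 10.0.0.1 (expiry=0+10=10). clock=0
Op 2: tick 8 -> clock=8.
Op 3: tick 4 -> clock=12. purged={a.com}
Op 4: insert b.com -> 10.0.0.6 (expiry=12+9=21). clock=12
Op 5: tick 5 -> clock=17.
Op 6: insert b.com -> 10.0.0.5 (expiry=17+12=29). clock=17
Op 7: tick 4 -> clock=21.
Op 8: insert a.com -> 10.0.0.2 (expiry=21+11=32). clock=21
Op 9: insert a.com -> 10.0.0.8 (expiry=21+2=23). clock=21
Op 10: insert a.com -> 10.0.0.2 (expiry=21+13=34). clock=21
Op 11: tick 4 -> clock=25.
Op 12: tick 3 -> clock=28.
Op 13: insert a.com -> 10.0.0.8 (expiry=28+1=29). clock=28
Op 14: insert a.com -> 10.0.0.5 (expiry=28+5=33). clock=28
Op 15: insert b.com -> 10.0.0.7 (expiry=28+5=33). clock=28
Op 16: insert a.com -> 10.0.0.8 (expiry=28+2=30). clock=28
Op 17: tick 9 -> clock=37. purged={a.com,b.com}
Op 18: tick 1 -> clock=38.
Op 19: insert b.com -> 10.0.0.5 (expiry=38+10=48). clock=38
Op 20: tick 9 -> clock=47.
Op 21: insert a.com -> 10.0.0.3 (expiry=47+6=53). clock=47
Op 22: insert b.com -> 10.0.0.5 (expiry=47+13=60). clock=47
Op 23: tick 4 -> clock=51.
Op 24: insert b.com -> 10.0.0.7 (expiry=51+13=64). clock=51
Op 25: tick 7 -> clock=58. purged={a.com}
lookup b.com: present, ip=10.0.0.7 expiry=64 > clock=58

Answer: 10.0.0.7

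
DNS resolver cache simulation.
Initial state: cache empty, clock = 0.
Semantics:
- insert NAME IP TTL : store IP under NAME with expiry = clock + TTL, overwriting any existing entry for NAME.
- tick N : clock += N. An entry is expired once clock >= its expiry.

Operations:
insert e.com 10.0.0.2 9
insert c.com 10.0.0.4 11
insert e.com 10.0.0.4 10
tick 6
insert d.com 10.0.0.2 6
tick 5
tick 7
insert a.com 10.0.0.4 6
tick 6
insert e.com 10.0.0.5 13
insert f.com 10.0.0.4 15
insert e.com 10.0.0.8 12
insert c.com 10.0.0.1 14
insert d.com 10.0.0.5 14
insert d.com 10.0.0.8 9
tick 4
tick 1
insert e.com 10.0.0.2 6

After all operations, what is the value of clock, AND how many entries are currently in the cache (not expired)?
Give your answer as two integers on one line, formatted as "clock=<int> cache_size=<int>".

Op 1: insert e.com -> 10.0.0.2 (expiry=0+9=9). clock=0
Op 2: insert c.com -> 10.0.0.4 (expiry=0+11=11). clock=0
Op 3: insert e.com -> 10.0.0.4 (expiry=0+10=10). clock=0
Op 4: tick 6 -> clock=6.
Op 5: insert d.com -> 10.0.0.2 (expiry=6+6=12). clock=6
Op 6: tick 5 -> clock=11. purged={c.com,e.com}
Op 7: tick 7 -> clock=18. purged={d.com}
Op 8: insert a.com -> 10.0.0.4 (expiry=18+6=24). clock=18
Op 9: tick 6 -> clock=24. purged={a.com}
Op 10: insert e.com -> 10.0.0.5 (expiry=24+13=37). clock=24
Op 11: insert f.com -> 10.0.0.4 (expiry=24+15=39). clock=24
Op 12: insert e.com -> 10.0.0.8 (expiry=24+12=36). clock=24
Op 13: insert c.com -> 10.0.0.1 (expiry=24+14=38). clock=24
Op 14: insert d.com -> 10.0.0.5 (expiry=24+14=38). clock=24
Op 15: insert d.com -> 10.0.0.8 (expiry=24+9=33). clock=24
Op 16: tick 4 -> clock=28.
Op 17: tick 1 -> clock=29.
Op 18: insert e.com -> 10.0.0.2 (expiry=29+6=35). clock=29
Final clock = 29
Final cache (unexpired): {c.com,d.com,e.com,f.com} -> size=4

Answer: clock=29 cache_size=4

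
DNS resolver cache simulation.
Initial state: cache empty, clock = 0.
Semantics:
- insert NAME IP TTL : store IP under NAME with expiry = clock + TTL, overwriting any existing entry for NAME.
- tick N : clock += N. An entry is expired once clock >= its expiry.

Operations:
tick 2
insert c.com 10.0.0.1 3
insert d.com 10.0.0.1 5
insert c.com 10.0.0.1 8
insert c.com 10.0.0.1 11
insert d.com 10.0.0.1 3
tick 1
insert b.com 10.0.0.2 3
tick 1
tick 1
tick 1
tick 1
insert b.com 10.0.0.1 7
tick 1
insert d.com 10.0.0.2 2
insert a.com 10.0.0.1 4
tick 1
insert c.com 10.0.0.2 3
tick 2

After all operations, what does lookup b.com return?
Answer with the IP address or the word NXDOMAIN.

Answer: 10.0.0.1

Derivation:
Op 1: tick 2 -> clock=2.
Op 2: insert c.com -> 10.0.0.1 (expiry=2+3=5). clock=2
Op 3: insert d.com -> 10.0.0.1 (expiry=2+5=7). clock=2
Op 4: insert c.com -> 10.0.0.1 (expiry=2+8=10). clock=2
Op 5: insert c.com -> 10.0.0.1 (expiry=2+11=13). clock=2
Op 6: insert d.com -> 10.0.0.1 (expiry=2+3=5). clock=2
Op 7: tick 1 -> clock=3.
Op 8: insert b.com -> 10.0.0.2 (expiry=3+3=6). clock=3
Op 9: tick 1 -> clock=4.
Op 10: tick 1 -> clock=5. purged={d.com}
Op 11: tick 1 -> clock=6. purged={b.com}
Op 12: tick 1 -> clock=7.
Op 13: insert b.com -> 10.0.0.1 (expiry=7+7=14). clock=7
Op 14: tick 1 -> clock=8.
Op 15: insert d.com -> 10.0.0.2 (expiry=8+2=10). clock=8
Op 16: insert a.com -> 10.0.0.1 (expiry=8+4=12). clock=8
Op 17: tick 1 -> clock=9.
Op 18: insert c.com -> 10.0.0.2 (expiry=9+3=12). clock=9
Op 19: tick 2 -> clock=11. purged={d.com}
lookup b.com: present, ip=10.0.0.1 expiry=14 > clock=11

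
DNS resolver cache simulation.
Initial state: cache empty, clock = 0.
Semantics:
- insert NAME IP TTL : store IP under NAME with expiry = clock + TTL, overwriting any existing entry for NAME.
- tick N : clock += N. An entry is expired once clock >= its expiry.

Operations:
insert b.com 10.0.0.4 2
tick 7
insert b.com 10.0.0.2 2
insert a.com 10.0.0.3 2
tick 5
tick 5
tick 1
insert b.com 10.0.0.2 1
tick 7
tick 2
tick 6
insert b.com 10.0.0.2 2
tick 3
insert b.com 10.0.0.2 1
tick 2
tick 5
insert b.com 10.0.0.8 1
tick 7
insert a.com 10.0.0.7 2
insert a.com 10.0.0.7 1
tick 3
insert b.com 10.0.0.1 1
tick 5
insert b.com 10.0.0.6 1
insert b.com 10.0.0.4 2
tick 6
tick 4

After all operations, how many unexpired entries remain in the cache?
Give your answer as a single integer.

Op 1: insert b.com -> 10.0.0.4 (expiry=0+2=2). clock=0
Op 2: tick 7 -> clock=7. purged={b.com}
Op 3: insert b.com -> 10.0.0.2 (expiry=7+2=9). clock=7
Op 4: insert a.com -> 10.0.0.3 (expiry=7+2=9). clock=7
Op 5: tick 5 -> clock=12. purged={a.com,b.com}
Op 6: tick 5 -> clock=17.
Op 7: tick 1 -> clock=18.
Op 8: insert b.com -> 10.0.0.2 (expiry=18+1=19). clock=18
Op 9: tick 7 -> clock=25. purged={b.com}
Op 10: tick 2 -> clock=27.
Op 11: tick 6 -> clock=33.
Op 12: insert b.com -> 10.0.0.2 (expiry=33+2=35). clock=33
Op 13: tick 3 -> clock=36. purged={b.com}
Op 14: insert b.com -> 10.0.0.2 (expiry=36+1=37). clock=36
Op 15: tick 2 -> clock=38. purged={b.com}
Op 16: tick 5 -> clock=43.
Op 17: insert b.com -> 10.0.0.8 (expiry=43+1=44). clock=43
Op 18: tick 7 -> clock=50. purged={b.com}
Op 19: insert a.com -> 10.0.0.7 (expiry=50+2=52). clock=50
Op 20: insert a.com -> 10.0.0.7 (expiry=50+1=51). clock=50
Op 21: tick 3 -> clock=53. purged={a.com}
Op 22: insert b.com -> 10.0.0.1 (expiry=53+1=54). clock=53
Op 23: tick 5 -> clock=58. purged={b.com}
Op 24: insert b.com -> 10.0.0.6 (expiry=58+1=59). clock=58
Op 25: insert b.com -> 10.0.0.4 (expiry=58+2=60). clock=58
Op 26: tick 6 -> clock=64. purged={b.com}
Op 27: tick 4 -> clock=68.
Final cache (unexpired): {} -> size=0

Answer: 0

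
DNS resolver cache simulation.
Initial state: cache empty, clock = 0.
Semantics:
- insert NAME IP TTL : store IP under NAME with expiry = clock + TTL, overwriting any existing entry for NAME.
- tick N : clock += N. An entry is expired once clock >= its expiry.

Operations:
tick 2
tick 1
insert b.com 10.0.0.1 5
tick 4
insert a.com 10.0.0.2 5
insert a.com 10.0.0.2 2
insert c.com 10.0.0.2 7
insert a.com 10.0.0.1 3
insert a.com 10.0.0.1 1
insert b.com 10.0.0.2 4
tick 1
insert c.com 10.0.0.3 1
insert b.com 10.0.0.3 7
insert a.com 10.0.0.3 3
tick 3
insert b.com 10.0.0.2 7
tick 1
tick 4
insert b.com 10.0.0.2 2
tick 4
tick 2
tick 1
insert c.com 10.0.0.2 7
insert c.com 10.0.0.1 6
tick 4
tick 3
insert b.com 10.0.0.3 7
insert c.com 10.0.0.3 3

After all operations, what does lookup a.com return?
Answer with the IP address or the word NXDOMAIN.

Op 1: tick 2 -> clock=2.
Op 2: tick 1 -> clock=3.
Op 3: insert b.com -> 10.0.0.1 (expiry=3+5=8). clock=3
Op 4: tick 4 -> clock=7.
Op 5: insert a.com -> 10.0.0.2 (expiry=7+5=12). clock=7
Op 6: insert a.com -> 10.0.0.2 (expiry=7+2=9). clock=7
Op 7: insert c.com -> 10.0.0.2 (expiry=7+7=14). clock=7
Op 8: insert a.com -> 10.0.0.1 (expiry=7+3=10). clock=7
Op 9: insert a.com -> 10.0.0.1 (expiry=7+1=8). clock=7
Op 10: insert b.com -> 10.0.0.2 (expiry=7+4=11). clock=7
Op 11: tick 1 -> clock=8. purged={a.com}
Op 12: insert c.com -> 10.0.0.3 (expiry=8+1=9). clock=8
Op 13: insert b.com -> 10.0.0.3 (expiry=8+7=15). clock=8
Op 14: insert a.com -> 10.0.0.3 (expiry=8+3=11). clock=8
Op 15: tick 3 -> clock=11. purged={a.com,c.com}
Op 16: insert b.com -> 10.0.0.2 (expiry=11+7=18). clock=11
Op 17: tick 1 -> clock=12.
Op 18: tick 4 -> clock=16.
Op 19: insert b.com -> 10.0.0.2 (expiry=16+2=18). clock=16
Op 20: tick 4 -> clock=20. purged={b.com}
Op 21: tick 2 -> clock=22.
Op 22: tick 1 -> clock=23.
Op 23: insert c.com -> 10.0.0.2 (expiry=23+7=30). clock=23
Op 24: insert c.com -> 10.0.0.1 (expiry=23+6=29). clock=23
Op 25: tick 4 -> clock=27.
Op 26: tick 3 -> clock=30. purged={c.com}
Op 27: insert b.com -> 10.0.0.3 (expiry=30+7=37). clock=30
Op 28: insert c.com -> 10.0.0.3 (expiry=30+3=33). clock=30
lookup a.com: not in cache (expired or never inserted)

Answer: NXDOMAIN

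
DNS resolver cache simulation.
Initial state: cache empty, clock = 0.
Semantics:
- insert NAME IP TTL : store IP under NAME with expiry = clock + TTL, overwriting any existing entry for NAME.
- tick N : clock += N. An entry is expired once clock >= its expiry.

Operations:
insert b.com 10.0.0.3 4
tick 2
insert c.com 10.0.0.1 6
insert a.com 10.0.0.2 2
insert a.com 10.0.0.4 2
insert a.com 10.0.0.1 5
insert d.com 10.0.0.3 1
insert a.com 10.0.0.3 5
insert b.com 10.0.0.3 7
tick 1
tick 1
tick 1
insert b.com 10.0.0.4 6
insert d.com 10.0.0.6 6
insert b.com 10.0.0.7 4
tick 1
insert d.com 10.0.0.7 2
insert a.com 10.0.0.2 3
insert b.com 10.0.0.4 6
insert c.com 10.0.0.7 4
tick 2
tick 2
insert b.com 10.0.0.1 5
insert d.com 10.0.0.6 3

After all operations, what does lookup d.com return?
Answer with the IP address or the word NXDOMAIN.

Answer: 10.0.0.6

Derivation:
Op 1: insert b.com -> 10.0.0.3 (expiry=0+4=4). clock=0
Op 2: tick 2 -> clock=2.
Op 3: insert c.com -> 10.0.0.1 (expiry=2+6=8). clock=2
Op 4: insert a.com -> 10.0.0.2 (expiry=2+2=4). clock=2
Op 5: insert a.com -> 10.0.0.4 (expiry=2+2=4). clock=2
Op 6: insert a.com -> 10.0.0.1 (expiry=2+5=7). clock=2
Op 7: insert d.com -> 10.0.0.3 (expiry=2+1=3). clock=2
Op 8: insert a.com -> 10.0.0.3 (expiry=2+5=7). clock=2
Op 9: insert b.com -> 10.0.0.3 (expiry=2+7=9). clock=2
Op 10: tick 1 -> clock=3. purged={d.com}
Op 11: tick 1 -> clock=4.
Op 12: tick 1 -> clock=5.
Op 13: insert b.com -> 10.0.0.4 (expiry=5+6=11). clock=5
Op 14: insert d.com -> 10.0.0.6 (expiry=5+6=11). clock=5
Op 15: insert b.com -> 10.0.0.7 (expiry=5+4=9). clock=5
Op 16: tick 1 -> clock=6.
Op 17: insert d.com -> 10.0.0.7 (expiry=6+2=8). clock=6
Op 18: insert a.com -> 10.0.0.2 (expiry=6+3=9). clock=6
Op 19: insert b.com -> 10.0.0.4 (expiry=6+6=12). clock=6
Op 20: insert c.com -> 10.0.0.7 (expiry=6+4=10). clock=6
Op 21: tick 2 -> clock=8. purged={d.com}
Op 22: tick 2 -> clock=10. purged={a.com,c.com}
Op 23: insert b.com -> 10.0.0.1 (expiry=10+5=15). clock=10
Op 24: insert d.com -> 10.0.0.6 (expiry=10+3=13). clock=10
lookup d.com: present, ip=10.0.0.6 expiry=13 > clock=10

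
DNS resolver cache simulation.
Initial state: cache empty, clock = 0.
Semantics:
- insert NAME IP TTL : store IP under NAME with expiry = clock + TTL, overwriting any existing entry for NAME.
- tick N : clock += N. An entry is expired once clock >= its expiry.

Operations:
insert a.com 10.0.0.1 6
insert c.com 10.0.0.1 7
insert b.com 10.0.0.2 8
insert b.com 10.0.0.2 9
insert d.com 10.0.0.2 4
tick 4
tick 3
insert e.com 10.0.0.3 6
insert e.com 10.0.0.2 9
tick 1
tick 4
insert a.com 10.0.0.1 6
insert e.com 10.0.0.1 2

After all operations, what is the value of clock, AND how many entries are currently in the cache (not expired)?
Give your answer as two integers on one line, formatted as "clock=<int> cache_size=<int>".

Op 1: insert a.com -> 10.0.0.1 (expiry=0+6=6). clock=0
Op 2: insert c.com -> 10.0.0.1 (expiry=0+7=7). clock=0
Op 3: insert b.com -> 10.0.0.2 (expiry=0+8=8). clock=0
Op 4: insert b.com -> 10.0.0.2 (expiry=0+9=9). clock=0
Op 5: insert d.com -> 10.0.0.2 (expiry=0+4=4). clock=0
Op 6: tick 4 -> clock=4. purged={d.com}
Op 7: tick 3 -> clock=7. purged={a.com,c.com}
Op 8: insert e.com -> 10.0.0.3 (expiry=7+6=13). clock=7
Op 9: insert e.com -> 10.0.0.2 (expiry=7+9=16). clock=7
Op 10: tick 1 -> clock=8.
Op 11: tick 4 -> clock=12. purged={b.com}
Op 12: insert a.com -> 10.0.0.1 (expiry=12+6=18). clock=12
Op 13: insert e.com -> 10.0.0.1 (expiry=12+2=14). clock=12
Final clock = 12
Final cache (unexpired): {a.com,e.com} -> size=2

Answer: clock=12 cache_size=2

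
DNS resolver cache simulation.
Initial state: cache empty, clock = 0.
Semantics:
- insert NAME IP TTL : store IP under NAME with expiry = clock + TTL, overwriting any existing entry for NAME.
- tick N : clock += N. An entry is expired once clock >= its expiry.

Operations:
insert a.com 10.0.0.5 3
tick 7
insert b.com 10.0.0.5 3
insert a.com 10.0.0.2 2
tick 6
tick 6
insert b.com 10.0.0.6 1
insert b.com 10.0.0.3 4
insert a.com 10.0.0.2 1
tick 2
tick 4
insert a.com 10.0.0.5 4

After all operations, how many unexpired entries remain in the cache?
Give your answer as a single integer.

Answer: 1

Derivation:
Op 1: insert a.com -> 10.0.0.5 (expiry=0+3=3). clock=0
Op 2: tick 7 -> clock=7. purged={a.com}
Op 3: insert b.com -> 10.0.0.5 (expiry=7+3=10). clock=7
Op 4: insert a.com -> 10.0.0.2 (expiry=7+2=9). clock=7
Op 5: tick 6 -> clock=13. purged={a.com,b.com}
Op 6: tick 6 -> clock=19.
Op 7: insert b.com -> 10.0.0.6 (expiry=19+1=20). clock=19
Op 8: insert b.com -> 10.0.0.3 (expiry=19+4=23). clock=19
Op 9: insert a.com -> 10.0.0.2 (expiry=19+1=20). clock=19
Op 10: tick 2 -> clock=21. purged={a.com}
Op 11: tick 4 -> clock=25. purged={b.com}
Op 12: insert a.com -> 10.0.0.5 (expiry=25+4=29). clock=25
Final cache (unexpired): {a.com} -> size=1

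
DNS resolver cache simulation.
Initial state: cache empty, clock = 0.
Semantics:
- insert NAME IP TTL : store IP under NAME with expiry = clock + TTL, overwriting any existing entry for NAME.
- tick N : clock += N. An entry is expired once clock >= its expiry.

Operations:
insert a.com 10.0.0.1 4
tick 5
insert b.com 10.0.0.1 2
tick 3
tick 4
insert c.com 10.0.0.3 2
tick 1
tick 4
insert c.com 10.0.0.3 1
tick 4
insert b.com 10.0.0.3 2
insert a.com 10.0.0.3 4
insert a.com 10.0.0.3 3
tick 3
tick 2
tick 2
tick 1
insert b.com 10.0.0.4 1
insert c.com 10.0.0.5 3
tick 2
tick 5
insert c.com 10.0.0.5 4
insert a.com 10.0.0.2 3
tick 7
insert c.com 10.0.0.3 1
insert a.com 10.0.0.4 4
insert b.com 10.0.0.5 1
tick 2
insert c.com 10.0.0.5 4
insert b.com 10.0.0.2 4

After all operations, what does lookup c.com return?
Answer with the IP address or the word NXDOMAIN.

Answer: 10.0.0.5

Derivation:
Op 1: insert a.com -> 10.0.0.1 (expiry=0+4=4). clock=0
Op 2: tick 5 -> clock=5. purged={a.com}
Op 3: insert b.com -> 10.0.0.1 (expiry=5+2=7). clock=5
Op 4: tick 3 -> clock=8. purged={b.com}
Op 5: tick 4 -> clock=12.
Op 6: insert c.com -> 10.0.0.3 (expiry=12+2=14). clock=12
Op 7: tick 1 -> clock=13.
Op 8: tick 4 -> clock=17. purged={c.com}
Op 9: insert c.com -> 10.0.0.3 (expiry=17+1=18). clock=17
Op 10: tick 4 -> clock=21. purged={c.com}
Op 11: insert b.com -> 10.0.0.3 (expiry=21+2=23). clock=21
Op 12: insert a.com -> 10.0.0.3 (expiry=21+4=25). clock=21
Op 13: insert a.com -> 10.0.0.3 (expiry=21+3=24). clock=21
Op 14: tick 3 -> clock=24. purged={a.com,b.com}
Op 15: tick 2 -> clock=26.
Op 16: tick 2 -> clock=28.
Op 17: tick 1 -> clock=29.
Op 18: insert b.com -> 10.0.0.4 (expiry=29+1=30). clock=29
Op 19: insert c.com -> 10.0.0.5 (expiry=29+3=32). clock=29
Op 20: tick 2 -> clock=31. purged={b.com}
Op 21: tick 5 -> clock=36. purged={c.com}
Op 22: insert c.com -> 10.0.0.5 (expiry=36+4=40). clock=36
Op 23: insert a.com -> 10.0.0.2 (expiry=36+3=39). clock=36
Op 24: tick 7 -> clock=43. purged={a.com,c.com}
Op 25: insert c.com -> 10.0.0.3 (expiry=43+1=44). clock=43
Op 26: insert a.com -> 10.0.0.4 (expiry=43+4=47). clock=43
Op 27: insert b.com -> 10.0.0.5 (expiry=43+1=44). clock=43
Op 28: tick 2 -> clock=45. purged={b.com,c.com}
Op 29: insert c.com -> 10.0.0.5 (expiry=45+4=49). clock=45
Op 30: insert b.com -> 10.0.0.2 (expiry=45+4=49). clock=45
lookup c.com: present, ip=10.0.0.5 expiry=49 > clock=45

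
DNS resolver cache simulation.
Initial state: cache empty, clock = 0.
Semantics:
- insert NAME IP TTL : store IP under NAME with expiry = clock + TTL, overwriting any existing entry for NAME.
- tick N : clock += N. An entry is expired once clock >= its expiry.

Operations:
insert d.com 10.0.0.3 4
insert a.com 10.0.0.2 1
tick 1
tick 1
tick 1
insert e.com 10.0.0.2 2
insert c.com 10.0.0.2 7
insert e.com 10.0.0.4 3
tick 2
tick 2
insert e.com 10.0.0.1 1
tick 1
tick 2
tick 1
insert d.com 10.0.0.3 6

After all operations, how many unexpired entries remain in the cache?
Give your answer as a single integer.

Op 1: insert d.com -> 10.0.0.3 (expiry=0+4=4). clock=0
Op 2: insert a.com -> 10.0.0.2 (expiry=0+1=1). clock=0
Op 3: tick 1 -> clock=1. purged={a.com}
Op 4: tick 1 -> clock=2.
Op 5: tick 1 -> clock=3.
Op 6: insert e.com -> 10.0.0.2 (expiry=3+2=5). clock=3
Op 7: insert c.com -> 10.0.0.2 (expiry=3+7=10). clock=3
Op 8: insert e.com -> 10.0.0.4 (expiry=3+3=6). clock=3
Op 9: tick 2 -> clock=5. purged={d.com}
Op 10: tick 2 -> clock=7. purged={e.com}
Op 11: insert e.com -> 10.0.0.1 (expiry=7+1=8). clock=7
Op 12: tick 1 -> clock=8. purged={e.com}
Op 13: tick 2 -> clock=10. purged={c.com}
Op 14: tick 1 -> clock=11.
Op 15: insert d.com -> 10.0.0.3 (expiry=11+6=17). clock=11
Final cache (unexpired): {d.com} -> size=1

Answer: 1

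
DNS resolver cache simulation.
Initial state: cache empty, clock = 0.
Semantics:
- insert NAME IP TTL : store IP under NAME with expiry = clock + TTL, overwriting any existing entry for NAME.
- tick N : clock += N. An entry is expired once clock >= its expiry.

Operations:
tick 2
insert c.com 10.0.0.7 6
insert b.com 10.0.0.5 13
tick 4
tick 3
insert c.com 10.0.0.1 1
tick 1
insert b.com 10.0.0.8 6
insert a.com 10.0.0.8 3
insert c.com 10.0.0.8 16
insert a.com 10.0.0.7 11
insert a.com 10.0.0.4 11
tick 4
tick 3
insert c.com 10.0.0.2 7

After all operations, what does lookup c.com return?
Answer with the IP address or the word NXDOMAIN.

Answer: 10.0.0.2

Derivation:
Op 1: tick 2 -> clock=2.
Op 2: insert c.com -> 10.0.0.7 (expiry=2+6=8). clock=2
Op 3: insert b.com -> 10.0.0.5 (expiry=2+13=15). clock=2
Op 4: tick 4 -> clock=6.
Op 5: tick 3 -> clock=9. purged={c.com}
Op 6: insert c.com -> 10.0.0.1 (expiry=9+1=10). clock=9
Op 7: tick 1 -> clock=10. purged={c.com}
Op 8: insert b.com -> 10.0.0.8 (expiry=10+6=16). clock=10
Op 9: insert a.com -> 10.0.0.8 (expiry=10+3=13). clock=10
Op 10: insert c.com -> 10.0.0.8 (expiry=10+16=26). clock=10
Op 11: insert a.com -> 10.0.0.7 (expiry=10+11=21). clock=10
Op 12: insert a.com -> 10.0.0.4 (expiry=10+11=21). clock=10
Op 13: tick 4 -> clock=14.
Op 14: tick 3 -> clock=17. purged={b.com}
Op 15: insert c.com -> 10.0.0.2 (expiry=17+7=24). clock=17
lookup c.com: present, ip=10.0.0.2 expiry=24 > clock=17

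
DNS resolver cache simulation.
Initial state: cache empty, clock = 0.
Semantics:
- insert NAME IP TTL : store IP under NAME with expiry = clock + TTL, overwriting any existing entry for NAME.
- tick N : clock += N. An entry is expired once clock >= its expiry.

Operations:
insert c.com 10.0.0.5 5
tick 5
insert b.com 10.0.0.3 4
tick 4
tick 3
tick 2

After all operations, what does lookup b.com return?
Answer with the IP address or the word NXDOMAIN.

Answer: NXDOMAIN

Derivation:
Op 1: insert c.com -> 10.0.0.5 (expiry=0+5=5). clock=0
Op 2: tick 5 -> clock=5. purged={c.com}
Op 3: insert b.com -> 10.0.0.3 (expiry=5+4=9). clock=5
Op 4: tick 4 -> clock=9. purged={b.com}
Op 5: tick 3 -> clock=12.
Op 6: tick 2 -> clock=14.
lookup b.com: not in cache (expired or never inserted)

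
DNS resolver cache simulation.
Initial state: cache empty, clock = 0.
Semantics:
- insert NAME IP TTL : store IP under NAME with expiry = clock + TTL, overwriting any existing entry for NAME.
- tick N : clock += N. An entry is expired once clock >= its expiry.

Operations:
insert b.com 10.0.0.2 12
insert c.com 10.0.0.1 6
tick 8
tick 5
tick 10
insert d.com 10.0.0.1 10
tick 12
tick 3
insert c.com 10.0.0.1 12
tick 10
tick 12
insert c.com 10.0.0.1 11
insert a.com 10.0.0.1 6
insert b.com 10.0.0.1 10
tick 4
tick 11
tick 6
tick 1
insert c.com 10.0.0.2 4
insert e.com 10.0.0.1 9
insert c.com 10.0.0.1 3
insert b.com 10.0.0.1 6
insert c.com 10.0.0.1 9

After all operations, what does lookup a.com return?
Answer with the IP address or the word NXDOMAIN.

Answer: NXDOMAIN

Derivation:
Op 1: insert b.com -> 10.0.0.2 (expiry=0+12=12). clock=0
Op 2: insert c.com -> 10.0.0.1 (expiry=0+6=6). clock=0
Op 3: tick 8 -> clock=8. purged={c.com}
Op 4: tick 5 -> clock=13. purged={b.com}
Op 5: tick 10 -> clock=23.
Op 6: insert d.com -> 10.0.0.1 (expiry=23+10=33). clock=23
Op 7: tick 12 -> clock=35. purged={d.com}
Op 8: tick 3 -> clock=38.
Op 9: insert c.com -> 10.0.0.1 (expiry=38+12=50). clock=38
Op 10: tick 10 -> clock=48.
Op 11: tick 12 -> clock=60. purged={c.com}
Op 12: insert c.com -> 10.0.0.1 (expiry=60+11=71). clock=60
Op 13: insert a.com -> 10.0.0.1 (expiry=60+6=66). clock=60
Op 14: insert b.com -> 10.0.0.1 (expiry=60+10=70). clock=60
Op 15: tick 4 -> clock=64.
Op 16: tick 11 -> clock=75. purged={a.com,b.com,c.com}
Op 17: tick 6 -> clock=81.
Op 18: tick 1 -> clock=82.
Op 19: insert c.com -> 10.0.0.2 (expiry=82+4=86). clock=82
Op 20: insert e.com -> 10.0.0.1 (expiry=82+9=91). clock=82
Op 21: insert c.com -> 10.0.0.1 (expiry=82+3=85). clock=82
Op 22: insert b.com -> 10.0.0.1 (expiry=82+6=88). clock=82
Op 23: insert c.com -> 10.0.0.1 (expiry=82+9=91). clock=82
lookup a.com: not in cache (expired or never inserted)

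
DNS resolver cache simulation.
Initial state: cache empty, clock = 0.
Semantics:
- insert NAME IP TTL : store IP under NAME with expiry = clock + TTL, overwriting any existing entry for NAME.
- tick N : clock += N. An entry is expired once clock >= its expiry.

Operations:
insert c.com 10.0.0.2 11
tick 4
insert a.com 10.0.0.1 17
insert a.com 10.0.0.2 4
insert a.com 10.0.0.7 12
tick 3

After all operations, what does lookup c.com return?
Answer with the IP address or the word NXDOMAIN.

Op 1: insert c.com -> 10.0.0.2 (expiry=0+11=11). clock=0
Op 2: tick 4 -> clock=4.
Op 3: insert a.com -> 10.0.0.1 (expiry=4+17=21). clock=4
Op 4: insert a.com -> 10.0.0.2 (expiry=4+4=8). clock=4
Op 5: insert a.com -> 10.0.0.7 (expiry=4+12=16). clock=4
Op 6: tick 3 -> clock=7.
lookup c.com: present, ip=10.0.0.2 expiry=11 > clock=7

Answer: 10.0.0.2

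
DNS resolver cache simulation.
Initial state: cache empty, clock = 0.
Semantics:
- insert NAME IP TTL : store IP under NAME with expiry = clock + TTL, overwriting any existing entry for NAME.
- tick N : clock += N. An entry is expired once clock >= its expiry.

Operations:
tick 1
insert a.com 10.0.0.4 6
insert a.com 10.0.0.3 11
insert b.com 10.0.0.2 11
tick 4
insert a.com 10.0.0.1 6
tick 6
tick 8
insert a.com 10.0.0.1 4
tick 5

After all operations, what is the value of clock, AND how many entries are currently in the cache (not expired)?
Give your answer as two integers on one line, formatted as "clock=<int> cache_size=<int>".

Op 1: tick 1 -> clock=1.
Op 2: insert a.com -> 10.0.0.4 (expiry=1+6=7). clock=1
Op 3: insert a.com -> 10.0.0.3 (expiry=1+11=12). clock=1
Op 4: insert b.com -> 10.0.0.2 (expiry=1+11=12). clock=1
Op 5: tick 4 -> clock=5.
Op 6: insert a.com -> 10.0.0.1 (expiry=5+6=11). clock=5
Op 7: tick 6 -> clock=11. purged={a.com}
Op 8: tick 8 -> clock=19. purged={b.com}
Op 9: insert a.com -> 10.0.0.1 (expiry=19+4=23). clock=19
Op 10: tick 5 -> clock=24. purged={a.com}
Final clock = 24
Final cache (unexpired): {} -> size=0

Answer: clock=24 cache_size=0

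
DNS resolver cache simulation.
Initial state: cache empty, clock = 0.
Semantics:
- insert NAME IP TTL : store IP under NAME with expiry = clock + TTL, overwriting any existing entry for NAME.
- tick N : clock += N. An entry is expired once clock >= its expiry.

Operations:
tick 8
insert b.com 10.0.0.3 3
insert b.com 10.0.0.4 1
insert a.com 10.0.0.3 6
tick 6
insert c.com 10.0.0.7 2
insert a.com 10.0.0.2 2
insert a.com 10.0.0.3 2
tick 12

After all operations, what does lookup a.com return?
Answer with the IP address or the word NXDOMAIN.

Op 1: tick 8 -> clock=8.
Op 2: insert b.com -> 10.0.0.3 (expiry=8+3=11). clock=8
Op 3: insert b.com -> 10.0.0.4 (expiry=8+1=9). clock=8
Op 4: insert a.com -> 10.0.0.3 (expiry=8+6=14). clock=8
Op 5: tick 6 -> clock=14. purged={a.com,b.com}
Op 6: insert c.com -> 10.0.0.7 (expiry=14+2=16). clock=14
Op 7: insert a.com -> 10.0.0.2 (expiry=14+2=16). clock=14
Op 8: insert a.com -> 10.0.0.3 (expiry=14+2=16). clock=14
Op 9: tick 12 -> clock=26. purged={a.com,c.com}
lookup a.com: not in cache (expired or never inserted)

Answer: NXDOMAIN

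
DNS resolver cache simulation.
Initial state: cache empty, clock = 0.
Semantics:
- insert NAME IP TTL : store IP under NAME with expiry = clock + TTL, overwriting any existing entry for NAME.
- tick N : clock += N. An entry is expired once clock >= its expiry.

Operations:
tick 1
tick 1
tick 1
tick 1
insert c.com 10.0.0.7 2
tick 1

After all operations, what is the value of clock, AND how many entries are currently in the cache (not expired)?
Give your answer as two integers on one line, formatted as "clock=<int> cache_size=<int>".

Answer: clock=5 cache_size=1

Derivation:
Op 1: tick 1 -> clock=1.
Op 2: tick 1 -> clock=2.
Op 3: tick 1 -> clock=3.
Op 4: tick 1 -> clock=4.
Op 5: insert c.com -> 10.0.0.7 (expiry=4+2=6). clock=4
Op 6: tick 1 -> clock=5.
Final clock = 5
Final cache (unexpired): {c.com} -> size=1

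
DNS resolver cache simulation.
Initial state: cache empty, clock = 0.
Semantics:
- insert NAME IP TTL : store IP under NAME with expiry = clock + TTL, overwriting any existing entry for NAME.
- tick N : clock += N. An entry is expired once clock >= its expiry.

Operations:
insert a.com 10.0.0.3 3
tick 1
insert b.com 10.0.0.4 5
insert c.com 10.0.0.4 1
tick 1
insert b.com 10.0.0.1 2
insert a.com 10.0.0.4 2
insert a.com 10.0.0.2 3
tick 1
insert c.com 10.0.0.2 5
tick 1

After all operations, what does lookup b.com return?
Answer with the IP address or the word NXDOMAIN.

Answer: NXDOMAIN

Derivation:
Op 1: insert a.com -> 10.0.0.3 (expiry=0+3=3). clock=0
Op 2: tick 1 -> clock=1.
Op 3: insert b.com -> 10.0.0.4 (expiry=1+5=6). clock=1
Op 4: insert c.com -> 10.0.0.4 (expiry=1+1=2). clock=1
Op 5: tick 1 -> clock=2. purged={c.com}
Op 6: insert b.com -> 10.0.0.1 (expiry=2+2=4). clock=2
Op 7: insert a.com -> 10.0.0.4 (expiry=2+2=4). clock=2
Op 8: insert a.com -> 10.0.0.2 (expiry=2+3=5). clock=2
Op 9: tick 1 -> clock=3.
Op 10: insert c.com -> 10.0.0.2 (expiry=3+5=8). clock=3
Op 11: tick 1 -> clock=4. purged={b.com}
lookup b.com: not in cache (expired or never inserted)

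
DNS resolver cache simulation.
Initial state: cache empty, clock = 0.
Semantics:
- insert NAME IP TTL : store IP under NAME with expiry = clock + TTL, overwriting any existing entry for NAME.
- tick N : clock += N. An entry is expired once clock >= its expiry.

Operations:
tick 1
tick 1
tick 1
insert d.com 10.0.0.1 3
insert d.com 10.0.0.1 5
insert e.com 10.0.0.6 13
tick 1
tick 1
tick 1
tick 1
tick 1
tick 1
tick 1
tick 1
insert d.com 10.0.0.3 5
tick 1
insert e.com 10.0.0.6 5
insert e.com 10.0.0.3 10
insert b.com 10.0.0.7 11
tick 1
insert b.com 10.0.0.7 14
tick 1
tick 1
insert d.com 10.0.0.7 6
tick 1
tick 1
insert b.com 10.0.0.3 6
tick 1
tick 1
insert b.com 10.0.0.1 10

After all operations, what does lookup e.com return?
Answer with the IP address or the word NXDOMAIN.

Op 1: tick 1 -> clock=1.
Op 2: tick 1 -> clock=2.
Op 3: tick 1 -> clock=3.
Op 4: insert d.com -> 10.0.0.1 (expiry=3+3=6). clock=3
Op 5: insert d.com -> 10.0.0.1 (expiry=3+5=8). clock=3
Op 6: insert e.com -> 10.0.0.6 (expiry=3+13=16). clock=3
Op 7: tick 1 -> clock=4.
Op 8: tick 1 -> clock=5.
Op 9: tick 1 -> clock=6.
Op 10: tick 1 -> clock=7.
Op 11: tick 1 -> clock=8. purged={d.com}
Op 12: tick 1 -> clock=9.
Op 13: tick 1 -> clock=10.
Op 14: tick 1 -> clock=11.
Op 15: insert d.com -> 10.0.0.3 (expiry=11+5=16). clock=11
Op 16: tick 1 -> clock=12.
Op 17: insert e.com -> 10.0.0.6 (expiry=12+5=17). clock=12
Op 18: insert e.com -> 10.0.0.3 (expiry=12+10=22). clock=12
Op 19: insert b.com -> 10.0.0.7 (expiry=12+11=23). clock=12
Op 20: tick 1 -> clock=13.
Op 21: insert b.com -> 10.0.0.7 (expiry=13+14=27). clock=13
Op 22: tick 1 -> clock=14.
Op 23: tick 1 -> clock=15.
Op 24: insert d.com -> 10.0.0.7 (expiry=15+6=21). clock=15
Op 25: tick 1 -> clock=16.
Op 26: tick 1 -> clock=17.
Op 27: insert b.com -> 10.0.0.3 (expiry=17+6=23). clock=17
Op 28: tick 1 -> clock=18.
Op 29: tick 1 -> clock=19.
Op 30: insert b.com -> 10.0.0.1 (expiry=19+10=29). clock=19
lookup e.com: present, ip=10.0.0.3 expiry=22 > clock=19

Answer: 10.0.0.3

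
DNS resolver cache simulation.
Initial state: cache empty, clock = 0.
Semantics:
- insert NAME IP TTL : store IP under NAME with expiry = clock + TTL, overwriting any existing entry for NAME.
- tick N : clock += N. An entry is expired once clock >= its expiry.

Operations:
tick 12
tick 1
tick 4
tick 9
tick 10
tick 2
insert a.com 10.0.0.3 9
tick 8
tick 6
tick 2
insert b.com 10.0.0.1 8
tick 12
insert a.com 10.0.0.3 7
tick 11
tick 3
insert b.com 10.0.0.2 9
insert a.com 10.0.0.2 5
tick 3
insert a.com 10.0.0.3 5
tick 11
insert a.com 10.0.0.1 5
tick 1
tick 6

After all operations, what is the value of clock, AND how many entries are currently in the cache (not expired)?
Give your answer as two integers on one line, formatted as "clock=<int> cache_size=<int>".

Op 1: tick 12 -> clock=12.
Op 2: tick 1 -> clock=13.
Op 3: tick 4 -> clock=17.
Op 4: tick 9 -> clock=26.
Op 5: tick 10 -> clock=36.
Op 6: tick 2 -> clock=38.
Op 7: insert a.com -> 10.0.0.3 (expiry=38+9=47). clock=38
Op 8: tick 8 -> clock=46.
Op 9: tick 6 -> clock=52. purged={a.com}
Op 10: tick 2 -> clock=54.
Op 11: insert b.com -> 10.0.0.1 (expiry=54+8=62). clock=54
Op 12: tick 12 -> clock=66. purged={b.com}
Op 13: insert a.com -> 10.0.0.3 (expiry=66+7=73). clock=66
Op 14: tick 11 -> clock=77. purged={a.com}
Op 15: tick 3 -> clock=80.
Op 16: insert b.com -> 10.0.0.2 (expiry=80+9=89). clock=80
Op 17: insert a.com -> 10.0.0.2 (expiry=80+5=85). clock=80
Op 18: tick 3 -> clock=83.
Op 19: insert a.com -> 10.0.0.3 (expiry=83+5=88). clock=83
Op 20: tick 11 -> clock=94. purged={a.com,b.com}
Op 21: insert a.com -> 10.0.0.1 (expiry=94+5=99). clock=94
Op 22: tick 1 -> clock=95.
Op 23: tick 6 -> clock=101. purged={a.com}
Final clock = 101
Final cache (unexpired): {} -> size=0

Answer: clock=101 cache_size=0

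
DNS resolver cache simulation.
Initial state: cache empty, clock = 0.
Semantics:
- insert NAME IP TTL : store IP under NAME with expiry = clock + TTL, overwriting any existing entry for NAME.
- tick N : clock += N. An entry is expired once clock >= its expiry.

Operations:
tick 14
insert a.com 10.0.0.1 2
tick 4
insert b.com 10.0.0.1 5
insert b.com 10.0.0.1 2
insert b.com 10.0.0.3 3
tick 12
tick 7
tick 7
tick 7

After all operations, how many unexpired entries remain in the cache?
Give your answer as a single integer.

Op 1: tick 14 -> clock=14.
Op 2: insert a.com -> 10.0.0.1 (expiry=14+2=16). clock=14
Op 3: tick 4 -> clock=18. purged={a.com}
Op 4: insert b.com -> 10.0.0.1 (expiry=18+5=23). clock=18
Op 5: insert b.com -> 10.0.0.1 (expiry=18+2=20). clock=18
Op 6: insert b.com -> 10.0.0.3 (expiry=18+3=21). clock=18
Op 7: tick 12 -> clock=30. purged={b.com}
Op 8: tick 7 -> clock=37.
Op 9: tick 7 -> clock=44.
Op 10: tick 7 -> clock=51.
Final cache (unexpired): {} -> size=0

Answer: 0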